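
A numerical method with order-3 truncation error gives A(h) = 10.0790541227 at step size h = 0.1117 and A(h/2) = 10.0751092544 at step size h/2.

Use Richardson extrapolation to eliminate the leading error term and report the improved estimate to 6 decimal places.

Order 3 gives 2^r = 8 and 2^r − 1 = 7.
Weighted: 80.6008740352 − 10.0790541227 = 70.5218199125
70.5218199125 ÷ 7 = 10.0745457018

10.074546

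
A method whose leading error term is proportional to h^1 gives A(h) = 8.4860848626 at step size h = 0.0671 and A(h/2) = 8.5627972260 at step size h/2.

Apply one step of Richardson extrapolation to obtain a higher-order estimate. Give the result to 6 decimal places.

Error is O(h^1); halving h shrinks it by 2^1 = 2.
Difference of the inputs: 8.5627972260 − 8.4860848626 = 0.0767123634
Divide by 2^1 − 1 = 1: 0.0767123634/1 = 0.0767123634
R = 8.5627972260 + 0.0767123634 = 8.6395095894

8.639510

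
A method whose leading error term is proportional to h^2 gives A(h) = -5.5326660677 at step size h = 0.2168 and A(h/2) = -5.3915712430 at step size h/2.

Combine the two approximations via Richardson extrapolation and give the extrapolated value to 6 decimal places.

-5.344540

r = 2: numerator weight 4, denominator 3.
4·(-5.3915712430) − (-5.5326660677) = -16.0336189043
Denominator 4 − 1 = 3.
R = (-16.0336189043)/3 = -5.3445396348
Gap between inputs: 1.411e-01; correction applied: +0.0470316082.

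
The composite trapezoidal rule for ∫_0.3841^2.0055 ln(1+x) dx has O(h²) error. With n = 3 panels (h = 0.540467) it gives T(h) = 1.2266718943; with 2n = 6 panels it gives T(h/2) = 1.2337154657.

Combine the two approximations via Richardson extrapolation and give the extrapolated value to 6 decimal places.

1.236063

Error is O(h^2); halving h shrinks it by 2^2 = 4.
Numerator 4*A(h/2) − A(h) = 4*1.2337154657 − 1.2266718943 = 3.7081899685
Denominator 4 − 1 = 3.
Result: 1.2360633228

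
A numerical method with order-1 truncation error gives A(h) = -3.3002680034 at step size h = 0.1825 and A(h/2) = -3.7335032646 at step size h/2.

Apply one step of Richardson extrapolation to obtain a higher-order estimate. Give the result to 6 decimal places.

r = 1, so 2^r = 2.
2*(-3.7335032646) = -7.4670065292; subtract (-3.3002680034) → -4.1667385258
Denominator 2 − 1 = 1.
R = (-4.1667385258)/1 = -4.1667385258

-4.166739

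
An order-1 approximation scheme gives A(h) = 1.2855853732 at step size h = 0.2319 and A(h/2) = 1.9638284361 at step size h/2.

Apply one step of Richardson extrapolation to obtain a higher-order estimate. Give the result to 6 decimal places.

2.642071

Order 1 gives 2^r = 2 and 2^r − 1 = 1.
2 × 1.9638284361 = 3.9276568722; 3.9276568722 − 1.2855853732 = 2.6420714990
Denominator 2 − 1 = 1.
(2 × 1.9638284361 − 1.2855853732)/(2 − 1) = 2.6420714990
Shift from A(h/2): +0.6782430629.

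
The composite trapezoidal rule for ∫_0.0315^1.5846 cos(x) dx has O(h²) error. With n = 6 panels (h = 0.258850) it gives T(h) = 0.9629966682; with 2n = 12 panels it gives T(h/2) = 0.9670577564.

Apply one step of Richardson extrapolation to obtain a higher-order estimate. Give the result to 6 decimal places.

Order 2 gives 2^r = 4 and 2^r − 1 = 3.
Difference of the inputs: 0.9670577564 − 0.9629966682 = 0.0040610882
Correction (A(h/2) − A(h))/(4 − 1) = 0.0040610882/3 = 0.0013536961
R = 0.9670577564 + 0.0013536961 = 0.9684114525

0.968411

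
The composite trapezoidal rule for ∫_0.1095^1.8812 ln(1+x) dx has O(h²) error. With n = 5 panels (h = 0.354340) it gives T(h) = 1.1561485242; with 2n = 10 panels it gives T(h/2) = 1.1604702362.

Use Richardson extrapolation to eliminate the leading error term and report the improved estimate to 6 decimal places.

1.161911

r = 2: numerator weight 4, denominator 3.
Weighted: 4.6418809448 − 1.1561485242 = 3.4857324206
Denominator 4 − 1 = 3.
So the Richardson estimate is 1.1619108069.
Shift from A(h/2): +0.0014405707.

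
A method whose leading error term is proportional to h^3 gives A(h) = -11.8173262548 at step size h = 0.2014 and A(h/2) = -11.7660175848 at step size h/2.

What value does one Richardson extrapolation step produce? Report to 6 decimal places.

r = 3, so 2^r = 8.
8*(-11.7660175848) − (-11.8173262548) = -82.3108144236
Extrapolated: (-82.3108144236) / 7 = -11.7586877748
Correction |R − A(h/2)| = 7.330e-03; gap |A(h/2) − A(h)| = 5.131e-02.

-11.758688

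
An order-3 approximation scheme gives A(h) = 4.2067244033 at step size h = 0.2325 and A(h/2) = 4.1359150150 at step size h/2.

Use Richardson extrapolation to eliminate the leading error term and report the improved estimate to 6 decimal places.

4.125799

Order 3 gives 2^r = 8 and 2^r − 1 = 7.
8×4.1359150150 = 33.0873201200; subtract 4.2067244033 → 28.8805957167
(8×4.1359150150 − 4.2067244033)/(8 − 1) = 4.1257993881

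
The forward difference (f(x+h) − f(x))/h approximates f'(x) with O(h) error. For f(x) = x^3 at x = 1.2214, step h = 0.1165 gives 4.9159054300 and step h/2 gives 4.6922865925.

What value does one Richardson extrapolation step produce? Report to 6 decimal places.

4.468668

r = 1, so 2^r = 2.
A(h/2) − A(h) = 4.6922865925 − 4.9159054300 = -0.2236188375
Divide by 2^1 − 1 = 1: (-0.2236188375)/1 = -0.2236188375
R = A(h/2) + (A(h/2) − A(h))/1 = 4.6922865925 − 0.2236188375 = 4.4686677550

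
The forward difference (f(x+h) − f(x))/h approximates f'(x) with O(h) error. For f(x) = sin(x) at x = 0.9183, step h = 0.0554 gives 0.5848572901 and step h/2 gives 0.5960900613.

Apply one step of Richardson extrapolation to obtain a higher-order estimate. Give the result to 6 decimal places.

0.607323

The method has order 1: 2^1 = 2.
Difference of the inputs: 0.5960900613 − 0.5848572901 = 0.0112327712
Correction (A(h/2) − A(h))/(2 − 1) = 0.0112327712/1 = 0.0112327712
R = A(h/2) + (A(h/2) − A(h))/1 = 0.5960900613 + 0.0112327712 = 0.6073228325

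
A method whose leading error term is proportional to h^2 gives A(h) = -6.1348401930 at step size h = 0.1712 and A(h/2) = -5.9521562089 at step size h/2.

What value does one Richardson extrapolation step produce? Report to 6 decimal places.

Error is O(h^2); halving h shrinks it by 2^2 = 4.
A(h/2) − A(h) = -5.9521562089 − (-6.1348401930) = 0.1826839841
Correction (A(h/2) − A(h))/(4 − 1) = 0.1826839841/3 = 0.0608946614
R = -5.9521562089 + 0.0608946614 = -5.8912615475
Shift from A(h/2): +0.0608946614.

-5.891262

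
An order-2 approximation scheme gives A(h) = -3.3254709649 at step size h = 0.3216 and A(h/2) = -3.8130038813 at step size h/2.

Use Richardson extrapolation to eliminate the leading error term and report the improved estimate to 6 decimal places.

Method order is 2; weight 2^2 = 4.
Top: 4(-3.8130038813) − (-3.3254709649) = -11.9265445603
R = (-11.9265445603)/3 = -3.9755148534
Gap between inputs: 4.875e-01; correction applied: −0.1625109721.

-3.975515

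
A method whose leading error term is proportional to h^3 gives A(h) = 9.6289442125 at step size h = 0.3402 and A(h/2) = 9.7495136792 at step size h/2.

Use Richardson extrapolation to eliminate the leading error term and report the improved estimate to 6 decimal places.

Order 3 gives 2^r = 8 and 2^r − 1 = 7.
8×9.7495136792 − 9.6289442125 = 68.3671652211
68.3671652211 ÷ 7 = 9.7667378887
Shift from A(h/2): +0.0172242095.

9.766738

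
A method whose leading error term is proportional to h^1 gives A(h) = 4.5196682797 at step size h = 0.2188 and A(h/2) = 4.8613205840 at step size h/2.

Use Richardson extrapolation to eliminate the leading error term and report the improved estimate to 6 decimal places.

5.202973

r = 1: numerator weight 2, denominator 1.
2·4.8613205840 = 9.7226411680; 9.7226411680 − 4.5196682797 = 5.2029728883
Divide by 2^1 − 1 = 1.
So the Richardson estimate is 5.2029728883.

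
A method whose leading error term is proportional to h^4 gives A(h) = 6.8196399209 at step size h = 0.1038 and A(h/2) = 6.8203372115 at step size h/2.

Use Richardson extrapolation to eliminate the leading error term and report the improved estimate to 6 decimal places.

Method order is 4; weight 2^4 = 16.
16 × 6.8203372115 − 6.8196399209 = 102.3057554631
Denominator 16 − 1 = 15.
Extrapolated: 102.3057554631 / 15 = 6.8203836975

6.820384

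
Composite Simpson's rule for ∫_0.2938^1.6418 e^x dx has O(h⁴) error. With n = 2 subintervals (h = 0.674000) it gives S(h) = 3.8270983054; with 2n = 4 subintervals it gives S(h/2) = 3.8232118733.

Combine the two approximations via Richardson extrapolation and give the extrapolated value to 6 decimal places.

With r = 4 the leading error scales as h^4, so the weight is 2^4 = 16.
16×3.8232118733 − 3.8270983054 = 57.3442916674
57.3442916674 ÷ 15 = 3.8229527778

3.822953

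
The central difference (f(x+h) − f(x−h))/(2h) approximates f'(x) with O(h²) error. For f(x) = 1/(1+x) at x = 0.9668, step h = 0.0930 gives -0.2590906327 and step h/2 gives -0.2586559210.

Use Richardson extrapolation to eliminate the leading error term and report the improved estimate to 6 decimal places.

-0.258511

With r = 2 the leading error scales as h^2, so the weight is 2^2 = 4.
2^2·A(h/2) = -1.0346236840; minus A(h) gives -0.7755330513.
Extrapolated: (-0.7755330513) / 3 = -0.2585110171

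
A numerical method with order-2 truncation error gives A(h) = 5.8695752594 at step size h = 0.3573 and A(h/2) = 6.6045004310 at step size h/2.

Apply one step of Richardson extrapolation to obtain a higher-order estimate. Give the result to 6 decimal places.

With r = 2 the leading error scales as h^2, so the weight is 2^2 = 4.
4×6.6045004310 − 5.8695752594 = 20.5484264646
Divide by 2^2 − 1 = 3.
20.5484264646 ÷ 3 = 6.8494754882

6.849475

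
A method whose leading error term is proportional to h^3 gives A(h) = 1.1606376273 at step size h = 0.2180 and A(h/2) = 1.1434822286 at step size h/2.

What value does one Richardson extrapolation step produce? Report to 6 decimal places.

Error is O(h^3); halving h shrinks it by 2^3 = 8.
Difference of the inputs: 1.1434822286 − 1.1606376273 = -0.0171553987
Correction (A(h/2) − A(h))/(8 − 1) = (-0.0171553987)/7 = -0.0024507712
R = 1.1434822286 − 0.0024507712 = 1.1410314574

1.141031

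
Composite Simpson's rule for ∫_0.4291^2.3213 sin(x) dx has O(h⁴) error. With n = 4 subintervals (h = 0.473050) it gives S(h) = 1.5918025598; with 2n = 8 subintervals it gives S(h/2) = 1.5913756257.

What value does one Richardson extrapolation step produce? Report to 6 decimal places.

Method order is 4; weight 2^4 = 16.
16·1.5913756257 = 25.4620100112; 25.4620100112 − 1.5918025598 = 23.8702074514
23.8702074514 ÷ 15 = 1.5913471634
Correction |R − A(h/2)| = 2.846e-05; gap |A(h/2) − A(h)| = 4.269e-04.

1.591347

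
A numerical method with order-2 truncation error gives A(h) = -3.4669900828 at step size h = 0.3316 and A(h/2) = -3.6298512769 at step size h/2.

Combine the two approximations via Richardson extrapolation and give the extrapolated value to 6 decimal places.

r = 2: numerator weight 4, denominator 3.
Weighted: (-14.5194051076) − (-3.4669900828) = -11.0524150248
(4×(-3.6298512769) − (-3.4669900828))/(4 − 1) = -3.6841383416

-3.684138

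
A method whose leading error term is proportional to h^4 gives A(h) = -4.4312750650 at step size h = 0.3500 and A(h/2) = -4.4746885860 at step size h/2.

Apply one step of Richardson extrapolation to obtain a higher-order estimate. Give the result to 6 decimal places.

Method order is 4; weight 2^4 = 16.
Weighted: (-71.5950173760) − (-4.4312750650) = -67.1637423110
(16*(-4.4746885860) − (-4.4312750650))/(16 − 1) = -4.4775828207
Shift from A(h/2): −0.0028942347.

-4.477583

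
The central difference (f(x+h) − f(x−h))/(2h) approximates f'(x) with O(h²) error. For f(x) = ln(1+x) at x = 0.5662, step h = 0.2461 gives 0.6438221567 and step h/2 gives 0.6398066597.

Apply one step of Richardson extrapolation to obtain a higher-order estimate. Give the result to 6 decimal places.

0.638468

Leading term ∝ h^2; use weight 4 = 2^2.
Weighted: 2.5592266388 − 0.6438221567 = 1.9154044821
Divide by 2^2 − 1 = 3.
1.9154044821 ÷ 3 = 0.6384681607
Gap between inputs: 4.015e-03; correction applied: −0.0013384990.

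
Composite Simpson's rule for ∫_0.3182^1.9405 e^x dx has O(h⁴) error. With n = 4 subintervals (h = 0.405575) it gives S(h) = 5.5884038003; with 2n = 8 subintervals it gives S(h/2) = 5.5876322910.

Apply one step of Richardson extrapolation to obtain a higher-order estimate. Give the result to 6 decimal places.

The method has order 4: 2^4 = 16.
Difference of the inputs: 5.5876322910 − 5.5884038003 = -0.0007715093
Divide by 2^4 − 1 = 15: (-0.0007715093)/15 = -0.0000514340
R = 5.5876322910 − 0.0000514340 = 5.5875808570

5.587581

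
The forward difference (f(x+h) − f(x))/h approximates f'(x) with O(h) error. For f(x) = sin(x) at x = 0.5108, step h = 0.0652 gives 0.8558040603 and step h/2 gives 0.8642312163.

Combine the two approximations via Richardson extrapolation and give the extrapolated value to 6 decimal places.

0.872658

Order 1 gives 2^r = 2 and 2^r − 1 = 1.
Numerator 2*A(h/2) − A(h) = 2*0.8642312163 − 0.8558040603 = 0.8726583723
(2*0.8642312163 − 0.8558040603)/(2 − 1) = 0.8726583723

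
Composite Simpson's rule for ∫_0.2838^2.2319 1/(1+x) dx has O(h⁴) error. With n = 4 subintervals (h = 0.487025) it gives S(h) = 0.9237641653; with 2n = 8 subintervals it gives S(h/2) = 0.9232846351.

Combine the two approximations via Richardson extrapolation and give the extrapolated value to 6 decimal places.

0.923253

Order 4 gives 2^r = 16 and 2^r − 1 = 15.
Difference of the inputs: 0.9232846351 − 0.9237641653 = -0.0004795302
Divide by 2^4 − 1 = 15: (-0.0004795302)/15 = -0.0000319687
R = 0.9232846351 − 0.0000319687 = 0.9232526664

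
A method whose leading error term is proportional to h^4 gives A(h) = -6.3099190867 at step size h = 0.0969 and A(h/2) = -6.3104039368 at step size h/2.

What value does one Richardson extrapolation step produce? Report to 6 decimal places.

-6.310436

r = 4, so 2^r = 16.
16 × (-6.3104039368) = -100.9664629888; (-100.9664629888) − (-6.3099190867) = -94.6565439021
Divide by 2^4 − 1 = 15.
(-94.6565439021) ÷ 15 = -6.3104362601
Gap between inputs: 4.849e-04; correction applied: −0.0000323233.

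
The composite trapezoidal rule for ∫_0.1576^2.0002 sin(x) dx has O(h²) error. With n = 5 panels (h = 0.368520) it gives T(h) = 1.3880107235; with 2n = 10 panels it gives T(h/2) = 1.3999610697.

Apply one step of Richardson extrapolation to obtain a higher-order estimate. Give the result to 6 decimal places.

With r = 2 the leading error scales as h^2, so the weight is 2^2 = 4.
4×1.3999610697 − 1.3880107235 = 4.2118335553
Denominator 4 − 1 = 3.
(4×1.3999610697 − 1.3880107235)/(4 − 1) = 1.4039445184

1.403945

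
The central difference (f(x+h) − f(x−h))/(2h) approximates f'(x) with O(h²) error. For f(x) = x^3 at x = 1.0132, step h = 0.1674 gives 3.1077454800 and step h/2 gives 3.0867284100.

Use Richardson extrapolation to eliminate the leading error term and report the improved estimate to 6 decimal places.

3.079723

The method has order 2: 2^2 = 4.
Top: 4(3.0867284100) − (3.1077454800) = 9.2391681600
Denominator 4 − 1 = 3.
(4 × 3.0867284100 − 3.1077454800)/(4 − 1) = 3.0797227200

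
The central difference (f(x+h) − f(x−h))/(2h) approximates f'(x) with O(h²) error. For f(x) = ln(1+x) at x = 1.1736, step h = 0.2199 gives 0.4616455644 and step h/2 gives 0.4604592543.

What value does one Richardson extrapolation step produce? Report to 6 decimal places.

r = 2, so 2^r = 4.
4×0.4604592543 = 1.8418370172; subtract 0.4616455644 → 1.3801914528
Divide by 2^2 − 1 = 3.
(4×0.4604592543 − 0.4616455644)/(4 − 1) = 0.4600638176
Gap between inputs: 1.186e-03; correction applied: −0.0003954367.

0.460064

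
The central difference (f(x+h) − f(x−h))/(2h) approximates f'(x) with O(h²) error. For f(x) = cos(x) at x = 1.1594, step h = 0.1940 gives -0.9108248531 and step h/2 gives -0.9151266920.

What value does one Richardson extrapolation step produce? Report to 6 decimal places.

r = 2: numerator weight 4, denominator 3.
2^2 × A(h/2) = -3.6605067680; minus A(h) gives -2.7496819149.
R = (-2.7496819149)/3 = -0.9165606383
Gap between inputs: 4.302e-03; correction applied: −0.0014339463.

-0.916561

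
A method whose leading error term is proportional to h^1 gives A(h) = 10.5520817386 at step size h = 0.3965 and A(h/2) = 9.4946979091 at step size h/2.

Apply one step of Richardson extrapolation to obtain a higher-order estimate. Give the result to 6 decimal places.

r = 1: numerator weight 2, denominator 1.
2·9.4946979091 − 10.5520817386 = 8.4373140796
Divide by 2^1 − 1 = 1.
Extrapolated: 8.4373140796 / 1 = 8.4373140796
Correction |R − A(h/2)| = 1.057e+00; gap |A(h/2) − A(h)| = 1.057e+00.

8.437314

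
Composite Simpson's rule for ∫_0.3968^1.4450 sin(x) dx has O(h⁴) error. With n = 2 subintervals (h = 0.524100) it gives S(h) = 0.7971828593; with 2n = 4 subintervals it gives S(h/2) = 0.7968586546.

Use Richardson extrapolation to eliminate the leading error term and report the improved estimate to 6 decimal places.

With r = 4 the leading error scales as h^4, so the weight is 2^4 = 16.
16·0.7968586546 − 0.7971828593 = 11.9525556143
Divide by 2^4 − 1 = 15.
Extrapolated: 11.9525556143 / 15 = 0.7968370410
Shift from A(h/2): −0.0000216136.

0.796837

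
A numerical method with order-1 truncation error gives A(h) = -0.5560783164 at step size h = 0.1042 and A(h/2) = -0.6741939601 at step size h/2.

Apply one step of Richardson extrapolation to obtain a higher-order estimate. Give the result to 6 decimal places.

-0.792310

Method order is 1; weight 2^1 = 2.
2*(-0.6741939601) = -1.3483879202; subtract (-0.5560783164) → -0.7923096038
Extrapolated: (-0.7923096038) / 1 = -0.7923096038
Shift from A(h/2): −0.1181156437.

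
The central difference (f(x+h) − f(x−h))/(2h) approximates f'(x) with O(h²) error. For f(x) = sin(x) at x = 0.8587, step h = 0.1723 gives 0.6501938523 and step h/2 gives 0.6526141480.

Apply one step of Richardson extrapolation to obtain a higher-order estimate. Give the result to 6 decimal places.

0.653421

With r = 2 the leading error scales as h^2, so the weight is 2^2 = 4.
4·0.6526141480 − 0.6501938523 = 1.9602627397
(4·0.6526141480 − 0.6501938523)/(4 − 1) = 0.6534209132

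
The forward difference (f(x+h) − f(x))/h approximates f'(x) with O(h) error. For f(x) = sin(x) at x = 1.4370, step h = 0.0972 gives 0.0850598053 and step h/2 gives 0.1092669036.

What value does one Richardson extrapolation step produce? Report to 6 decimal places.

0.133474

With r = 1 the leading error scales as h^1, so the weight is 2^1 = 2.
A(h/2) − A(h) = 0.1092669036 − 0.0850598053 = 0.0242070983
Divide by 2^1 − 1 = 1: 0.0242070983/1 = 0.0242070983
R = A(h/2) + (A(h/2) − A(h))/1 = 0.1092669036 + 0.0242070983 = 0.1334740019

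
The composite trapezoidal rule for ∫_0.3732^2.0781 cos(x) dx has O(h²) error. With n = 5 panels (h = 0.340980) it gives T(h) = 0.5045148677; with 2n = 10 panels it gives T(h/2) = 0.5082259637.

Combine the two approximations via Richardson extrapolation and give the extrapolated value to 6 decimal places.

r = 2: numerator weight 4, denominator 3.
4×0.5082259637 − 0.5045148677 = 1.5283889871
Divide by 2^2 − 1 = 3.
R = 1.5283889871/3 = 0.5094629957

0.509463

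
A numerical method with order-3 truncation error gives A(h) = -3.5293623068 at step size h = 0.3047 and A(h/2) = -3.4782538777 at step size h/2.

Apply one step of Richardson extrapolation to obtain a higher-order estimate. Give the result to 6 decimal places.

r = 3, so 2^r = 8.
Difference of the inputs: -3.4782538777 − (-3.5293623068) = 0.0511084291
Correction (A(h/2) − A(h))/(8 − 1) = 0.0511084291/7 = 0.0073012042
R = A(h/2) + (A(h/2) − A(h))/7 = -3.4782538777 + 0.0073012042 = -3.4709526735
Gap between inputs: 5.111e-02; correction applied: +0.0073012042.

-3.470953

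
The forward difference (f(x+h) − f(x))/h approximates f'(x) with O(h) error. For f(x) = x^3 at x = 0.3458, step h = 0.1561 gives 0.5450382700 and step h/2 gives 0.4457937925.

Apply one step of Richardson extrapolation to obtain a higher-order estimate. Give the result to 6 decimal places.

r = 1, so 2^r = 2.
2 × 0.4457937925 = 0.8915875850; subtract 0.5450382700 → 0.3465493150
R = 0.3465493150/1 = 0.3465493150
Gap between inputs: 9.924e-02; correction applied: −0.0992444775.

0.346549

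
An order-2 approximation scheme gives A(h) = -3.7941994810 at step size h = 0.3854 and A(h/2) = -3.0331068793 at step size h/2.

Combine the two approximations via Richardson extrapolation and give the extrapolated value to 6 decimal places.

-2.779409

Method order is 2; weight 2^2 = 4.
Numerator 4*A(h/2) − A(h) = 4*(-3.0331068793) − (-3.7941994810) = -8.3382280362
Divide by 2^2 − 1 = 3.
R = (-8.3382280362)/3 = -2.7794093454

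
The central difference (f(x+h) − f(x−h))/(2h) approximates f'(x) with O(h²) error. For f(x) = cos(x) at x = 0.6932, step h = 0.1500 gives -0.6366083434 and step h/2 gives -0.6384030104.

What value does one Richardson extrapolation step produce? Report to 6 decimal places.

-0.639001

Error is O(h^2); halving h shrinks it by 2^2 = 4.
2^2·A(h/2) = -2.5536120416; minus A(h) gives -1.9170036982.
R = (-1.9170036982)/3 = -0.6390012327
Gap between inputs: 1.795e-03; correction applied: −0.0005982223.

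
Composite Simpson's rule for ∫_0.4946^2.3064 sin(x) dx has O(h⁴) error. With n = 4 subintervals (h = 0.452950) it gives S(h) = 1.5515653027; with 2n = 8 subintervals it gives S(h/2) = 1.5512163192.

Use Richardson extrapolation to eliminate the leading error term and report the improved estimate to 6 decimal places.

Order 4 gives 2^r = 16 and 2^r − 1 = 15.
16 × 1.5512163192 = 24.8194611072; 24.8194611072 − 1.5515653027 = 23.2678958045
23.2678958045 ÷ 15 = 1.5511930536

1.551193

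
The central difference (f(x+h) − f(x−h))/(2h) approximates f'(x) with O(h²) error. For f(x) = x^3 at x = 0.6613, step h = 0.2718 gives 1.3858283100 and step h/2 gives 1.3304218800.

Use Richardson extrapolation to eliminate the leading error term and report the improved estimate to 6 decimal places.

Order 2 gives 2^r = 4 and 2^r − 1 = 3.
A(h/2) − A(h) = 1.3304218800 − 1.3858283100 = -0.0554064300
Divide by 2^2 − 1 = 3: (-0.0554064300)/3 = -0.0184688100
R = 1.3304218800 − 0.0184688100 = 1.3119530700
Shift from A(h/2): −0.0184688100.

1.311953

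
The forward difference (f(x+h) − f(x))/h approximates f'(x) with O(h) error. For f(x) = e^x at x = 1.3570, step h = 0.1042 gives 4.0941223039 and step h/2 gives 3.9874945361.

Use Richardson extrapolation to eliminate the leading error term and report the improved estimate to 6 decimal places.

r = 1, so 2^r = 2.
2×3.9874945361 = 7.9749890722; subtract 4.0941223039 → 3.8808667683
R = 3.8808667683/1 = 3.8808667683

3.880867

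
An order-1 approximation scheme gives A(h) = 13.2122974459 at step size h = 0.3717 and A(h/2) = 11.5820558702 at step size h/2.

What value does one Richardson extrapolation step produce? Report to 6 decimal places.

The method has order 1: 2^1 = 2.
2^1×A(h/2) = 23.1641117404; minus A(h) gives 9.9518142945.
Extrapolated: 9.9518142945 / 1 = 9.9518142945
Shift from A(h/2): −1.6302415757.

9.951814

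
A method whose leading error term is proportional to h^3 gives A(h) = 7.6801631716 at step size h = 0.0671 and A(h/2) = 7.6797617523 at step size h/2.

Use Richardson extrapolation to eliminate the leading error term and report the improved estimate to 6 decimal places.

The method has order 3: 2^3 = 8.
8 × 7.6797617523 = 61.4380940184; 61.4380940184 − 7.6801631716 = 53.7579308468
Denominator 8 − 1 = 7.
53.7579308468 ÷ 7 = 7.6797044067

7.679704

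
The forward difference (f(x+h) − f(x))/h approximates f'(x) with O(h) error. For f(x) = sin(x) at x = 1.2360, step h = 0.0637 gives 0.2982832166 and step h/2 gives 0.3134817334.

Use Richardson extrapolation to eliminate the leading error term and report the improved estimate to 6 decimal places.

0.328680

With r = 1 the leading error scales as h^1, so the weight is 2^1 = 2.
2 × 0.3134817334 = 0.6269634668; subtract 0.2982832166 → 0.3286802502
Denominator 2 − 1 = 1.
Result: 0.3286802502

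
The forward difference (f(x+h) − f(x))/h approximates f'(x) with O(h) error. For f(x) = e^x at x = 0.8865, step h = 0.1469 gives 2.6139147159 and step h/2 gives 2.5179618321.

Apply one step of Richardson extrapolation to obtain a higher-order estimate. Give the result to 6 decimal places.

Leading term ∝ h^1; use weight 2 = 2^1.
2 × 2.5179618321 = 5.0359236642; subtract 2.6139147159 → 2.4220089483
Divide by 2^1 − 1 = 1.
Extrapolated: 2.4220089483 / 1 = 2.4220089483
Correction |R − A(h/2)| = 9.595e-02; gap |A(h/2) − A(h)| = 9.595e-02.

2.422009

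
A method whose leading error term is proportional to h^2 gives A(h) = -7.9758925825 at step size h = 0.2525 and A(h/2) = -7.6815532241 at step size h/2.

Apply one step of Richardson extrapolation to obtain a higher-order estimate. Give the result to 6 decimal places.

Method order is 2; weight 2^2 = 4.
Difference of the inputs: -7.6815532241 − (-7.9758925825) = 0.2943393584
Correction (A(h/2) − A(h))/(4 − 1) = 0.2943393584/3 = 0.0981131195
R = A(h/2) + (A(h/2) − A(h))/3 = -7.6815532241 + 0.0981131195 = -7.5834401046

-7.583440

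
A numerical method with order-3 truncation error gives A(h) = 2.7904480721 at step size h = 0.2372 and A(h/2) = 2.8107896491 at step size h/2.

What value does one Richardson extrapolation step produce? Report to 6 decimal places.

With r = 3 the leading error scales as h^3, so the weight is 2^3 = 8.
Numerator 8 × A(h/2) − A(h) = 8 × 2.8107896491 − 2.7904480721 = 19.6958691207
Denominator 8 − 1 = 7.
(8 × 2.8107896491 − 2.7904480721)/(8 − 1) = 2.8136955887

2.813696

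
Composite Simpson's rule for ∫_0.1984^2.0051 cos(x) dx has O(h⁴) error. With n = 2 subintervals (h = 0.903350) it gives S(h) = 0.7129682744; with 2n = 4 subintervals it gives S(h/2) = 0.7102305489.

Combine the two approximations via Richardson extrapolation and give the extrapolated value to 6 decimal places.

0.710048

r = 4: numerator weight 16, denominator 15.
Difference of the inputs: 0.7102305489 − 0.7129682744 = -0.0027377255
Correction (A(h/2) − A(h))/(16 − 1) = (-0.0027377255)/15 = -0.0001825150
R = A(h/2) + (A(h/2) − A(h))/15 = 0.7102305489 − 0.0001825150 = 0.7100480339
Gap between inputs: 2.738e-03; correction applied: −0.0001825150.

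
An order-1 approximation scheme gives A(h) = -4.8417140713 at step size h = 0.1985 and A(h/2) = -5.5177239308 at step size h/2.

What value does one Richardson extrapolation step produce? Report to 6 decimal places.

-6.193734

Leading term ∝ h^1; use weight 2 = 2^1.
Top: 2(-5.5177239308) − (-4.8417140713) = -6.1937337903
(-6.1937337903) ÷ 1 = -6.1937337903
Gap between inputs: 6.760e-01; correction applied: −0.6760098595.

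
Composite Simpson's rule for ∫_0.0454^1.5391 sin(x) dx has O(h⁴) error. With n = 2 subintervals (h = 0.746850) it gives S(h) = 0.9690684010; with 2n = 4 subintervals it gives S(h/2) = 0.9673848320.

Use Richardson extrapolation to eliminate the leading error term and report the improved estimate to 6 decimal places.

0.967273

r = 4: numerator weight 16, denominator 15.
Numerator 16*A(h/2) − A(h) = 16*0.9673848320 − 0.9690684010 = 14.5090889110
R = 14.5090889110/15 = 0.9672725941
Shift from A(h/2): −0.0001122379.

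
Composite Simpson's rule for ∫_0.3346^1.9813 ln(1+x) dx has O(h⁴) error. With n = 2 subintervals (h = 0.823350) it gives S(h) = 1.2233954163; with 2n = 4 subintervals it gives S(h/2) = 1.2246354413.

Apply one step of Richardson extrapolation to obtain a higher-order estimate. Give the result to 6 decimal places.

r = 4, so 2^r = 16.
Top: 16(1.2246354413) − (1.2233954163) = 18.3707716445
Denominator 16 − 1 = 15.
Extrapolated: 18.3707716445 / 15 = 1.2247181096
Gap between inputs: 1.240e-03; correction applied: +0.0000826683.

1.224718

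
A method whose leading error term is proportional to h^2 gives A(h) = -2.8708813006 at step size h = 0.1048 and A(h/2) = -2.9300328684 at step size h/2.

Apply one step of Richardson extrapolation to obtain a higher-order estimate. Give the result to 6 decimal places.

Leading term ∝ h^2; use weight 4 = 2^2.
4*(-2.9300328684) = -11.7201314736; subtract (-2.8708813006) → -8.8492501730
Divide by 2^2 − 1 = 3.
(-8.8492501730) ÷ 3 = -2.9497500577
Gap between inputs: 5.915e-02; correction applied: −0.0197171893.

-2.949750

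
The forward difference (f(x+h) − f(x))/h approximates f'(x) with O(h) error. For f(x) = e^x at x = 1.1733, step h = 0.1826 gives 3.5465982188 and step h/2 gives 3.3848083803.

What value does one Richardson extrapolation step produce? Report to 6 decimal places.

r = 1, so 2^r = 2.
2 × 3.3848083803 = 6.7696167606; 6.7696167606 − 3.5465982188 = 3.2230185418
R = 3.2230185418/1 = 3.2230185418
Correction |R − A(h/2)| = 1.618e-01; gap |A(h/2) − A(h)| = 1.618e-01.

3.223019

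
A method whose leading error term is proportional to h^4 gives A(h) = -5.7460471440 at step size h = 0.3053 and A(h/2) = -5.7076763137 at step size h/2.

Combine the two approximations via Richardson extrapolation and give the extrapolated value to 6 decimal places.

-5.705118

Error is O(h^4); halving h shrinks it by 2^4 = 16.
16*(-5.7076763137) = -91.3228210192; subtract (-5.7460471440) → -85.5767738752
(-85.5767738752) ÷ 15 = -5.7051182583
Correction |R − A(h/2)| = 2.558e-03; gap |A(h/2) − A(h)| = 3.837e-02.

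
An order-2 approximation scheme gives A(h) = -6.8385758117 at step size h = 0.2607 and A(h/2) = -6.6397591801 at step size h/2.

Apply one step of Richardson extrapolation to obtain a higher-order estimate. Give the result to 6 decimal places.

-6.573487

The method has order 2: 2^2 = 4.
Top: 4(-6.6397591801) − (-6.8385758117) = -19.7204609087
(-19.7204609087) ÷ 3 = -6.5734869696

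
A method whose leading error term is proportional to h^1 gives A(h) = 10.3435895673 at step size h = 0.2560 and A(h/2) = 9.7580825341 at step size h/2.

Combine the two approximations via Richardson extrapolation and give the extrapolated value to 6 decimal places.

9.172576

Leading term ∝ h^1; use weight 2 = 2^1.
Top: 2(9.7580825341) − (10.3435895673) = 9.1725755009
R = 9.1725755009/1 = 9.1725755009
Gap between inputs: 5.855e-01; correction applied: −0.5855070332.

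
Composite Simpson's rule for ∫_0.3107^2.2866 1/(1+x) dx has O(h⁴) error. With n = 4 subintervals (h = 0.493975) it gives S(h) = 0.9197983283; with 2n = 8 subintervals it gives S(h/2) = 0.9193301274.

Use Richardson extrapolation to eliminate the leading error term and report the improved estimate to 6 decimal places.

0.919299

Leading term ∝ h^4; use weight 16 = 2^4.
16 × 0.9193301274 = 14.7092820384; 14.7092820384 − 0.9197983283 = 13.7894837101
Denominator 16 − 1 = 15.
13.7894837101 ÷ 15 = 0.9192989140
Gap between inputs: 4.682e-04; correction applied: −0.0000312134.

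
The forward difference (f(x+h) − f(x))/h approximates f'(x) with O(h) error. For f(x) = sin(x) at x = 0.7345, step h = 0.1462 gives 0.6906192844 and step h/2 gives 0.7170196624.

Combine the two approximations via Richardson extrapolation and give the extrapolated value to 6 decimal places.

0.743420

r = 1: numerator weight 2, denominator 1.
A(h/2) − A(h) = 0.7170196624 − 0.6906192844 = 0.0264003780
Correction (A(h/2) − A(h))/(2 − 1) = 0.0264003780/1 = 0.0264003780
R = 0.7170196624 + 0.0264003780 = 0.7434200404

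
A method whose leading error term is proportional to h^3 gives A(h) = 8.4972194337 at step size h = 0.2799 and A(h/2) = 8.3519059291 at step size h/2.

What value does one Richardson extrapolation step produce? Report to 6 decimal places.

Method order is 3; weight 2^3 = 8.
8×8.3519059291 = 66.8152474328; subtract 8.4972194337 → 58.3180279991
Extrapolated: 58.3180279991 / 7 = 8.3311468570
Gap between inputs: 1.453e-01; correction applied: −0.0207590721.

8.331147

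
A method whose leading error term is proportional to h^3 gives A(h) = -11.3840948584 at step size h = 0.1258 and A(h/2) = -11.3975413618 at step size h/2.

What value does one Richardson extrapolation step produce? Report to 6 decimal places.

-11.399462

Error is O(h^3); halving h shrinks it by 2^3 = 8.
Weighted: (-91.1803308944) − (-11.3840948584) = -79.7962360360
(-79.7962360360) ÷ 7 = -11.3994622909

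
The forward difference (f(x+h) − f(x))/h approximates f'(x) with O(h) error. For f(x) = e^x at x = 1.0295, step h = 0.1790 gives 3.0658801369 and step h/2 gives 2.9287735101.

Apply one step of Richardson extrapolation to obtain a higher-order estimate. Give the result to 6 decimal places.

Order 1 gives 2^r = 2 and 2^r − 1 = 1.
A(h/2) − A(h) = 2.9287735101 − 3.0658801369 = -0.1371066268
Divide by 2^1 − 1 = 1: (-0.1371066268)/1 = -0.1371066268
R = A(h/2) + (A(h/2) − A(h))/1 = 2.9287735101 − 0.1371066268 = 2.7916668833

2.791667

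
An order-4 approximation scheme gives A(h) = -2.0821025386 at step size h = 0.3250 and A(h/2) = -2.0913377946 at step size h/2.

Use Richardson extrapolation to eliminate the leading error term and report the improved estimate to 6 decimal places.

-2.091953

The method has order 4: 2^4 = 16.
Weighted: (-33.4614047136) − (-2.0821025386) = -31.3793021750
Divide by 2^4 − 1 = 15.
Extrapolated: (-31.3793021750) / 15 = -2.0919534783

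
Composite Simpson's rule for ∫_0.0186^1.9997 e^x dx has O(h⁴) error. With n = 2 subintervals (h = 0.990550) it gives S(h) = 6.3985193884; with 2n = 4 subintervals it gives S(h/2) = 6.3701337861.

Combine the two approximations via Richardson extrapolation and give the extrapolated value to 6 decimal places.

Leading term ∝ h^4; use weight 16 = 2^4.
16×6.3701337861 = 101.9221405776; 101.9221405776 − 6.3985193884 = 95.5236211892
R = 95.5236211892/15 = 6.3682414126
Shift from A(h/2): −0.0018923735.

6.368241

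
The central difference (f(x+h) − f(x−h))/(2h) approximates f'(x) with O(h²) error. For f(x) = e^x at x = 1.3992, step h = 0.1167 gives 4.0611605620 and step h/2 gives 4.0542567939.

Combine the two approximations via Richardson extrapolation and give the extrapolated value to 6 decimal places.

4.051956

Leading term ∝ h^2; use weight 4 = 2^2.
A(h/2) − A(h) = 4.0542567939 − 4.0611605620 = -0.0069037681
Divide by 2^2 − 1 = 3: (-0.0069037681)/3 = -0.0023012560
R = 4.0542567939 − 0.0023012560 = 4.0519555379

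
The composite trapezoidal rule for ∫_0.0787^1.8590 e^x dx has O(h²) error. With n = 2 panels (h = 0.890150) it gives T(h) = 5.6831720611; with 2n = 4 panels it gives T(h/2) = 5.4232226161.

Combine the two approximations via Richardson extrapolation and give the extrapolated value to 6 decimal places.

5.336573

Leading term ∝ h^2; use weight 4 = 2^2.
Weighted: 21.6928904644 − 5.6831720611 = 16.0097184033
R = 16.0097184033/3 = 5.3365728011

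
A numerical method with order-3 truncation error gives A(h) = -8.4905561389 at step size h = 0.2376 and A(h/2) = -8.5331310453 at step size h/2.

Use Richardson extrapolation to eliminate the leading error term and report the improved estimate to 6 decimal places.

The method has order 3: 2^3 = 8.
8·(-8.5331310453) = -68.2650483624; subtract (-8.4905561389) → -59.7744922235
Divide by 2^3 − 1 = 7.
(8·(-8.5331310453) − (-8.4905561389))/(8 − 1) = -8.5392131748
Shift from A(h/2): −0.0060821295.

-8.539213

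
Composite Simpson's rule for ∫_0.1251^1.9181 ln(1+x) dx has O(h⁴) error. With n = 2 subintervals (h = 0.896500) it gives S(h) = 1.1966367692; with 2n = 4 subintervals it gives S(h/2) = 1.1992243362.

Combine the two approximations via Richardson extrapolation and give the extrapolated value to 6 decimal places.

Method order is 4; weight 2^4 = 16.
Top: 16(1.1992243362) − (1.1966367692) = 17.9909526100
Divide by 2^4 − 1 = 15.
So the Richardson estimate is 1.1993968407.

1.199397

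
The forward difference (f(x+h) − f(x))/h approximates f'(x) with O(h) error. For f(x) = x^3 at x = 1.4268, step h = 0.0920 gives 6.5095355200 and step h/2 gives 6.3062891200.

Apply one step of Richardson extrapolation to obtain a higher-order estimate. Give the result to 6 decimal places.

6.103043

Order 1 gives 2^r = 2 and 2^r − 1 = 1.
2*6.3062891200 = 12.6125782400; subtract 6.5095355200 → 6.1030427200
Extrapolated: 6.1030427200 / 1 = 6.1030427200
Correction |R − A(h/2)| = 2.032e-01; gap |A(h/2) − A(h)| = 2.032e-01.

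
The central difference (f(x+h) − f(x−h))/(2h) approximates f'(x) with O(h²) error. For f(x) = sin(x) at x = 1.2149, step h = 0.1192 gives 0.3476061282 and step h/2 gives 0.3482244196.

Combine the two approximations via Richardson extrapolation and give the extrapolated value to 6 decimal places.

Error is O(h^2); halving h shrinks it by 2^2 = 4.
4·0.3482244196 − 0.3476061282 = 1.0452915502
Divide by 2^2 − 1 = 3.
1.0452915502 ÷ 3 = 0.3484305167

0.348431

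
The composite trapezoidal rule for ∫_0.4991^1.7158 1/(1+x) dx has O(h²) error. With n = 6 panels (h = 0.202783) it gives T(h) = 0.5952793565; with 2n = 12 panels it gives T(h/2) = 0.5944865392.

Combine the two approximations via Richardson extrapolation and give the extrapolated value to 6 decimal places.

0.594222

r = 2, so 2^r = 4.
Difference of the inputs: 0.5944865392 − 0.5952793565 = -0.0007928173
Divide by 2^2 − 1 = 3: (-0.0007928173)/3 = -0.0002642724
R = 0.5944865392 − 0.0002642724 = 0.5942222668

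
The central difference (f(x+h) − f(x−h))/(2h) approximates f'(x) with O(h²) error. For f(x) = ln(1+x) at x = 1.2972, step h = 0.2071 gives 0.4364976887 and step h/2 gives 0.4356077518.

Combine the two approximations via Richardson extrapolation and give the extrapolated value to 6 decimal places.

0.435311

r = 2, so 2^r = 4.
Numerator 4 × A(h/2) − A(h) = 4 × 0.4356077518 − 0.4364976887 = 1.3059333185
R = 1.3059333185/3 = 0.4353111062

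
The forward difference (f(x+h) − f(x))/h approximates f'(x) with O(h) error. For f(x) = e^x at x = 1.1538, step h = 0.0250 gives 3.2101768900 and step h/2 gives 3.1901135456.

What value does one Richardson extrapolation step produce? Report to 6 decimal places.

r = 1: numerator weight 2, denominator 1.
2*3.1901135456 = 6.3802270912; subtract 3.2101768900 → 3.1700502012
3.1700502012 ÷ 1 = 3.1700502012
Shift from A(h/2): −0.0200633444.

3.170050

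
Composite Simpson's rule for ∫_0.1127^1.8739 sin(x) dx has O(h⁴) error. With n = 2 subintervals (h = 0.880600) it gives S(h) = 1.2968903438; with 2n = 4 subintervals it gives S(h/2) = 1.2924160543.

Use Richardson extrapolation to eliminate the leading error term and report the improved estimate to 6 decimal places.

1.292118

The method has order 4: 2^4 = 16.
16 × 1.2924160543 − 1.2968903438 = 19.3817665250
R = 19.3817665250/15 = 1.2921177683
Gap between inputs: 4.474e-03; correction applied: −0.0002982860.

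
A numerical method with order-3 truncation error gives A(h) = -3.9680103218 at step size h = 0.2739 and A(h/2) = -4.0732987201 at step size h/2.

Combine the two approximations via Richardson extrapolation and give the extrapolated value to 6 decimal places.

-4.088340

Leading term ∝ h^3; use weight 8 = 2^3.
Numerator 8*A(h/2) − A(h) = 8*(-4.0732987201) − (-3.9680103218) = -28.6183794390
Extrapolated: (-28.6183794390) / 7 = -4.0883399199
Shift from A(h/2): −0.0150411998.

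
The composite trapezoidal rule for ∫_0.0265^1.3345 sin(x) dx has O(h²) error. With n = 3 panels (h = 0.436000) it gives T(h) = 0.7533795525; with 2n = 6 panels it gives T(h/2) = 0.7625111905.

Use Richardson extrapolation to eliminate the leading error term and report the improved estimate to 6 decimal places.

Method order is 2; weight 2^2 = 4.
Weighted: 3.0500447620 − 0.7533795525 = 2.2966652095
Divide by 2^2 − 1 = 3.
(4 × 0.7625111905 − 0.7533795525)/(4 − 1) = 0.7655550698
Gap between inputs: 9.132e-03; correction applied: +0.0030438793.

0.765555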